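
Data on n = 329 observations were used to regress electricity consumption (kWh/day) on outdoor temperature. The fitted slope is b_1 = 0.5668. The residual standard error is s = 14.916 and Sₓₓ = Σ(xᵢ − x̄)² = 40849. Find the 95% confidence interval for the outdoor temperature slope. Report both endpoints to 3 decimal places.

SE(b_1) = s/√Sₓₓ = 14.916/√40849 = 0.0738009.
df = n − 2 = 327.
t* = t_{0.025, 327} = 1.967245.
Margin = t* × SE = 1.967245 × 0.0738009 = 0.14518.
CI: 0.5668 ± 0.14518 → (0.422, 0.712).
With 95% confidence, each one-unit increase in outdoor temperature is associated with a change of between 0.422 and 0.712 kWh/day in electricity consumption.

(0.422, 0.712)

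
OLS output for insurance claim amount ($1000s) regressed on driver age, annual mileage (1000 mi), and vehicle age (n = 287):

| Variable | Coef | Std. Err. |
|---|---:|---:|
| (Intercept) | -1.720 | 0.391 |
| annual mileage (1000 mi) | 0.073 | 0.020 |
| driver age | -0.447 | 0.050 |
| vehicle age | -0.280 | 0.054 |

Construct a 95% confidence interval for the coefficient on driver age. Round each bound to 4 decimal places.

Read off: b = -0.447, SE = 0.050 for driver age.
df = n − k − 1 = 287 − 3 − 1 = 283.
t* = t_{0.025, 283} = 1.968382.
Margin = t* × SE = 1.968382 × 0.050 = 0.098419.
CI: -0.447 ± 0.098419 → (-0.5454, -0.3486).

(-0.5454, -0.3486)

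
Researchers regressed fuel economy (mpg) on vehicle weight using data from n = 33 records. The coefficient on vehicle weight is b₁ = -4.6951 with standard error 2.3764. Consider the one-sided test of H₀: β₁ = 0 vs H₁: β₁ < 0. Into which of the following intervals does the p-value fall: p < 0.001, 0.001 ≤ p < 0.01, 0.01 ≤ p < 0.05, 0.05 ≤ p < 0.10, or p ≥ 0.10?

t = -4.6951 / 2.3764 = -1.976.
df = n − 2 = 33 − 2 = 31.
One-sided p = P(T_{31} < t) ≈ 0.0286.
So 0.01 ≤ p < 0.05.

0.01 ≤ p < 0.05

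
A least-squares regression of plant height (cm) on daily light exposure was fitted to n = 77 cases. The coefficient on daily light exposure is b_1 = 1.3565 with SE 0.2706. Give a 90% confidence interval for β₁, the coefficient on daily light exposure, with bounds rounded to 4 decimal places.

(0.9058, 1.8072)

df = n − 2 = 77 − 2 = 75.
t* = t_{0.05, 75} = 1.665425.
Margin = t* × SE = 1.665425 × 0.2706 = 0.450664.
CI: 1.3565 ± 0.450664 → (0.9058, 1.8072).
With 90% confidence, each one-unit increase in daily light exposure is associated with a change of between 0.9058 and 1.8072 cm in plant height.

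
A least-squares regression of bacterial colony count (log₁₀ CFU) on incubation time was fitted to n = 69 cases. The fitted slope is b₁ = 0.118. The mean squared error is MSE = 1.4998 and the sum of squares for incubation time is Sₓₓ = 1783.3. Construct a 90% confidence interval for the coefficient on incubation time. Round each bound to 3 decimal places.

(0.070, 0.166)

SE(b₁) = √(MSE/Sₓₓ) = √(1.4998/1783.3) = 0.0290004.
df = n − 2 = 67.
t* = t_{0.05, 67} = 1.667916.
Margin = t* × SE = 1.667916 × 0.0290004 = 0.04837.
CI: 0.118 ± 0.04837 → (0.070, 0.166).
With 90% confidence, each one-unit increase in incubation time is associated with a change of between 0.070 and 0.166 log₁₀ CFU in bacterial colony count.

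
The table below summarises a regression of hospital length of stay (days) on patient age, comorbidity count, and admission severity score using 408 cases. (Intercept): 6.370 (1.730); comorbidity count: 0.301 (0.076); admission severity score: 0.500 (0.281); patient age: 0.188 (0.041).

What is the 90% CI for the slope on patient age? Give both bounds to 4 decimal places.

(0.1204, 0.2556)

Read off: b = 0.188, SE = 0.041 for patient age.
df = n − k − 1 = 408 − 3 − 1 = 404.
t* = t_{0.05, 404} = 1.648634.
Margin = t* × SE = 1.648634 × 0.041 = 0.067594.
CI: 0.188 ± 0.067594 → (0.1204, 0.2556).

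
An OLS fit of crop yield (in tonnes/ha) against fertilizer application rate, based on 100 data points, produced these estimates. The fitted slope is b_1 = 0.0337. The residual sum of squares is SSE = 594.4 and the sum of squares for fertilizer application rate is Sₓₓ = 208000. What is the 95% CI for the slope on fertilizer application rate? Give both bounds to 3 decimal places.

(0.023, 0.044)

MSE = SSE/(n − 2) = 594.4/98 = 6.06531.
SE(b_1) = √(MSE/Sₓₓ) = √(6.06531/208000) = 0.00540001.
df = n − 2 = 98.
t* = t_{0.025, 98} = 1.984467.
Margin = t* × SE = 1.984467 × 0.00540001 = 0.01072.
CI: 0.0337 ± 0.01072 → (0.023, 0.044).
With 95% confidence, each one-unit increase in fertilizer application rate is associated with a change of between 0.023 and 0.044 tonnes/ha in crop yield.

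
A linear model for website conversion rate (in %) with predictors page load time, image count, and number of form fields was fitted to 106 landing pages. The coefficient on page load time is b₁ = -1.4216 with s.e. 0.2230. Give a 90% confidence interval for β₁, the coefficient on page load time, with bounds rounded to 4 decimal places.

(-1.7918, -1.0514)

df = n − k − 1 = 106 − 3 − 1 = 102.
t* = t_{0.05, 102} = 1.65993.
Margin = t* × SE = 1.65993 × 0.2230 = 0.370164.
CI: -1.4216 ± 0.370164 → (-1.7918, -1.0514).
With 90% confidence, each one-unit increase in page load time is associated with a change of between -1.7918 and -1.0514 % in website conversion rate, holding the other predictors fixed.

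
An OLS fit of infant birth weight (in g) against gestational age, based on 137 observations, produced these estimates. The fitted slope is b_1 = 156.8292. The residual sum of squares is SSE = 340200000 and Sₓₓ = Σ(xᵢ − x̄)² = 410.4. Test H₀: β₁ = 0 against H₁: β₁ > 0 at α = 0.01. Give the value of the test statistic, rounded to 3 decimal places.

t = 2.001

MSE = SSE/(n − 2) = 340200000/135 = 2.52e+06.
SE(b_1) = √(MSE/Sₓₓ) = √(2.52e+06/410.4) = 78.3604.
t = 156.8292 / 78.3604 = 2.001.
df = n − 2 = 135.
One-sided p ≈ 0.0237, which is ≥ 0.01, so fail to reject H₀.
The data do not give significant evidence that the true slope on gestational age is positive.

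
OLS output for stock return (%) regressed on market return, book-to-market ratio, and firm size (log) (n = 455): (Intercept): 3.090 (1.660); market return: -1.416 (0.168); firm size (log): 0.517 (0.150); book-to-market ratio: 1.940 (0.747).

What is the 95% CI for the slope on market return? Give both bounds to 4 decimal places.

(-1.7462, -1.0858)

Read off: b = -1.416, SE = 0.168 for market return.
df = n − k − 1 = 455 − 3 − 1 = 451.
t* = t_{0.025, 451} = 1.965238.
Margin = t* × SE = 1.965238 × 0.168 = 0.330160.
CI: -1.416 ± 0.330160 → (-1.7462, -1.0858).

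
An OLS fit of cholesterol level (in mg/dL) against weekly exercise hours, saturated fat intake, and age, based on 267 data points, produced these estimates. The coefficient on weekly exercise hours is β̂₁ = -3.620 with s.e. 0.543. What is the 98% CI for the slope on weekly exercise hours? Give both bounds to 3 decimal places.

(-4.891, -2.349)

df = n − k − 1 = 267 − 3 − 1 = 263.
t* = t_{0.01, 263} = 2.34061.
Margin = t* × SE = 2.34061 × 0.543 = 1.27095.
CI: -3.620 ± 1.27095 → (-4.891, -2.349).
With 98% confidence, each one-unit increase in weekly exercise hours is associated with a change of between -4.891 and -2.349 mg/dL in cholesterol level, holding the other predictors fixed.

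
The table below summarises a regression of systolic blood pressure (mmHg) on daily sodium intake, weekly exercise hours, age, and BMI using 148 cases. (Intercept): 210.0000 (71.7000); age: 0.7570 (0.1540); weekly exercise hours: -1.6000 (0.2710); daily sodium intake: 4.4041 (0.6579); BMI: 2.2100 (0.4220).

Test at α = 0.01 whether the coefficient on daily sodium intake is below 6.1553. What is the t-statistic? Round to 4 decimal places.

Read off: b = 4.4041, SE = 0.6579 for daily sodium intake.
H₀: β₁ = 6.1553 vs H₁: β₁ < 6.1553.
t = (4.4041 − 6.1553) / 0.6579 = -2.6618.
df = n − k − 1 = 148 − 4 − 1 = 143.
One-sided p ≈ 0.0043, which is < 0.01, so reject H₀.
There is evidence that the true slope on daily sodium intake is below 6.1553 mmHg per unit, holding the other predictors fixed.

t = -2.6618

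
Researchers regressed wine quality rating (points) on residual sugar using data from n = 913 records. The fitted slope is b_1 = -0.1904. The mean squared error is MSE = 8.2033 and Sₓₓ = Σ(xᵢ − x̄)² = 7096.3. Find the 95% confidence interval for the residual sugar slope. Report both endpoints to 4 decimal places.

SE(b_1) = √(MSE/Sₓₓ) = √(8.2033/7096.3) = 0.034.
df = n − 2 = 911.
t* = t_{0.025, 911} = 1.962571.
Margin = t* × SE = 1.962571 × 0.034 = 0.066727.
CI: -0.1904 ± 0.066727 → (-0.2571, -0.1237).
With 95% confidence, each one-unit increase in residual sugar is associated with a change of between -0.2571 and -0.1237 points in wine quality rating.

(-0.2571, -0.1237)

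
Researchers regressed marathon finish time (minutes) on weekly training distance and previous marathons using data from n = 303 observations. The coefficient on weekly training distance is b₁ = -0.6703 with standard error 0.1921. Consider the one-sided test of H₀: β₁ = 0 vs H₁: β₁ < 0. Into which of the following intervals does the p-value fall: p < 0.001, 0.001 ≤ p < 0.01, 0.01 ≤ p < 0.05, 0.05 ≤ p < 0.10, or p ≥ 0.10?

t = -0.6703 / 0.1921 = -3.489.
df = n − k − 1 = 303 − 2 − 1 = 300.
One-sided p = P(T_{300} < t) ≈ 0.0003.
So p < 0.001.

p < 0.001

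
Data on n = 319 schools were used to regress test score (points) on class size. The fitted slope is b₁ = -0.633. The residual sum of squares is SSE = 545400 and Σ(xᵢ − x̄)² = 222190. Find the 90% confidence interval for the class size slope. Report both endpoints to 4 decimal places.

MSE = SSE/(n − 2) = 545400/317 = 1720.5.
SE(b₁) = √(MSE/Sₓₓ) = √(1720.5/222190) = 0.0879966.
df = n − 2 = 317.
t* = t_{0.05, 317} = 1.649675.
Margin = t* × SE = 1.649675 × 0.0879966 = 0.145166.
CI: -0.633 ± 0.145166 → (-0.7782, -0.4878).
With 90% confidence, each one-unit increase in class size is associated with a change of between -0.7782 and -0.4878 points in test score.

(-0.7782, -0.4878)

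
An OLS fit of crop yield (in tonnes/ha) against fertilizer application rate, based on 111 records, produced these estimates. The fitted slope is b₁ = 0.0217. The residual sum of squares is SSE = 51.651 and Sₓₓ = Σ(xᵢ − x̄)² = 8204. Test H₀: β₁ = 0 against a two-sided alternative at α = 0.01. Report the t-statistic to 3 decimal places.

MSE = SSE/(n − 2) = 51.651/109 = 0.473862.
SE(b₁) = √(MSE/Sₓₓ) = √(0.473862/8204) = 0.00759999.
t = 0.0217 / 0.00759999 = 2.855.
df = n − 2 = 109.
Two-sided p ≈ 0.0051, which is < 0.01, so reject H₀.
There is evidence that fertilizer application rate is associated with crop yield.

t = 2.855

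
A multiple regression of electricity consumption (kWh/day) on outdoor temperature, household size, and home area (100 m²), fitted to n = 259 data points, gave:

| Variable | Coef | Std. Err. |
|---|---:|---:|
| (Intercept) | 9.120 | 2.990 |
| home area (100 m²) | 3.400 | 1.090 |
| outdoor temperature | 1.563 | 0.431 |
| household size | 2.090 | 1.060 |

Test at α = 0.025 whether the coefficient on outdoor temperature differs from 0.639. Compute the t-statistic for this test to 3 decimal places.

Read off: b = 1.563, SE = 0.431 for outdoor temperature.
H₀: β₁ = 0.639 vs H₁: β₁ ≠ 0.639.
t = (1.563 − 0.639) / 0.431 = 2.144.
df = n − k − 1 = 259 − 3 − 1 = 255.
Two-sided p ≈ 0.0330, which is ≥ 0.025, so fail to reject H₀.
The data are consistent with a true slope of 0.639 kWh/day per unit of outdoor temperature, holding the other predictors fixed.

t = 2.144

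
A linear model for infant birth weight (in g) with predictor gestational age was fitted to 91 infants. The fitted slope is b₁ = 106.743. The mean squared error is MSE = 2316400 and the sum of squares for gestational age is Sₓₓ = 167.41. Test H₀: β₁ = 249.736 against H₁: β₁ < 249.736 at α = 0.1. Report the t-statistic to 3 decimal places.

SE(b₁) = √(MSE/Sₓₓ) = √(2.3164e+06/167.41) = 117.629.
t = (106.743 − 249.736) / 117.629 = -1.216.
df = n − 2 = 89.
One-sided p ≈ 0.1137, which is ≥ 0.1, so fail to reject H₀.
The data do not give significant evidence that the true slope on gestational age is below 249.736 g per unit.

t = -1.216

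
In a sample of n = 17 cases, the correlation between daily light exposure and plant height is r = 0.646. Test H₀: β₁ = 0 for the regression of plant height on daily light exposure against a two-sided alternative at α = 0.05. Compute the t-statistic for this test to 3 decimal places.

t = r·√(n − 2)/√(1 − r²) = 0.646·√15/√0.582684 = 3.278.
df = n − 2 = 15.
Two-sided p ≈ 0.0051, which is < 0.05, so reject H₀.
There is evidence of a linear association between daily light exposure and plant height.

t = 3.278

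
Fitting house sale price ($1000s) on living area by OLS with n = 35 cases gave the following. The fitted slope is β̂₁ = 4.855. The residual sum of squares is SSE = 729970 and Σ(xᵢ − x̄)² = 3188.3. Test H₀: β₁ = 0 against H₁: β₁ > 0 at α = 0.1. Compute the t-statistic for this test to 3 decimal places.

MSE = SSE/(n − 2) = 729970/33 = 22120.3.
SE(β̂₁) = √(MSE/Sₓₓ) = √(22120.3/3188.3) = 2.634.
t = 4.855 / 2.634 = 1.843.
df = n − 2 = 33.
One-sided p ≈ 0.0371, which is < 0.1, so reject H₀.
There is evidence that the true slope on living area is positive.

t = 1.843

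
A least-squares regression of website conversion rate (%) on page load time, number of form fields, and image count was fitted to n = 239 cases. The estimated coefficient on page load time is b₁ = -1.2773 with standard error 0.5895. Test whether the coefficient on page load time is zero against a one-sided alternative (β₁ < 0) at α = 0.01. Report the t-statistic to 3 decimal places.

t = -2.167

H₀: β₁ = 0 vs H₁: β₁ < 0.
t = (b₁ − β₁⁰)/SE = -1.2773 / 0.5895 = -2.167.
df = n − k − 1 = 239 − 3 − 1 = 235.
One-sided p ≈ 0.0156, which is ≥ 0.01, so fail to reject H₀.
The data do not give significant evidence that the true slope on page load time is negative, holding the other predictors fixed.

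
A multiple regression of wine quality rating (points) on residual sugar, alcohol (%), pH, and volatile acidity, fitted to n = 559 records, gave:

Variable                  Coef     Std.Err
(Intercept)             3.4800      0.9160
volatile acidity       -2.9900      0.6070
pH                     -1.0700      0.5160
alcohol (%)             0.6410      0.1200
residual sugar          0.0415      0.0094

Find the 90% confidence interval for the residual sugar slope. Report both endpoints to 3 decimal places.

(0.026, 0.057)

Read off: b = 0.0415, SE = 0.0094 for residual sugar.
df = n − k − 1 = 559 − 4 − 1 = 554.
t* = t_{0.05, 554} = 1.647609.
Margin = t* × SE = 1.647609 × 0.0094 = 0.01549.
CI: 0.0415 ± 0.01549 → (0.026, 0.057).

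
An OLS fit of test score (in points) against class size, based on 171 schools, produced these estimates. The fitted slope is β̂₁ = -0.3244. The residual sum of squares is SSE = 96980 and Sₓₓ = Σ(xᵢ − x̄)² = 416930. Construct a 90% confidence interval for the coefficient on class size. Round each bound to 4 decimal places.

MSE = SSE/(n − 2) = 96980/169 = 573.846.
SE(β̂₁) = √(MSE/Sₓₓ) = √(573.846/416930) = 0.0370993.
df = n − 2 = 169.
t* = t_{0.05, 169} = 1.65392.
Margin = t* × SE = 1.65392 × 0.0370993 = 0.061359.
CI: -0.3244 ± 0.061359 → (-0.3858, -0.2630).
With 90% confidence, each one-unit increase in class size is associated with a change of between -0.3858 and -0.2630 points in test score.

(-0.3858, -0.2630)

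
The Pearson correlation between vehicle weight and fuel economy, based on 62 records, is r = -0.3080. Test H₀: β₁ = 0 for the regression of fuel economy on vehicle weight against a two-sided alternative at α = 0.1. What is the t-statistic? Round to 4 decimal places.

t = -2.5077

t = r·√(n − 2)/√(1 − r²) = -0.3080·√60/√0.905136 = -2.5077.
df = n − 2 = 60.
Two-sided p ≈ 0.0149, which is < 0.1, so reject H₀.
There is evidence of a linear association between vehicle weight and fuel economy.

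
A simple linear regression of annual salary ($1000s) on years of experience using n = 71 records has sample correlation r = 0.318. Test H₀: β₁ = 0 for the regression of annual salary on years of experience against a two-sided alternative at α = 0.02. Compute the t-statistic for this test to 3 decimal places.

t = 2.786

t = r·√(n − 2)/√(1 − r²) = 0.318·√69/√0.898876 = 2.786.
df = n − 2 = 69.
Two-sided p ≈ 0.0069, which is < 0.02, so reject H₀.
There is evidence of a linear association between years of experience and annual salary.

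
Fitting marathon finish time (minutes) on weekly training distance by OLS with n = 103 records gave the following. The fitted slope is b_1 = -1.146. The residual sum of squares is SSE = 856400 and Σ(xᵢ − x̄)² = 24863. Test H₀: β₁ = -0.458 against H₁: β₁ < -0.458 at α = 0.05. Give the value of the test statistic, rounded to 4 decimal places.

t = -1.1781

MSE = SSE/(n − 2) = 856400/101 = 8479.21.
SE(b_1) = √(MSE/Sₓₓ) = √(8479.21/24863) = 0.583984.
t = (-1.146 − (-0.458)) / 0.583984 = -1.1781.
df = n − 2 = 101.
One-sided p ≈ 0.1208, which is ≥ 0.05, so fail to reject H₀.
The data do not give significant evidence that the true slope on weekly training distance is below -0.458 minutes per unit.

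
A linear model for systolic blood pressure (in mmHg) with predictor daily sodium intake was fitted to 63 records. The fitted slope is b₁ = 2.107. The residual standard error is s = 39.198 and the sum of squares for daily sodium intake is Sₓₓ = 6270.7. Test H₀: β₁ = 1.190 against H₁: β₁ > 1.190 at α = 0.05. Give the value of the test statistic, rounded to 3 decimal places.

t = 1.853

SE(b₁) = s/√Sₓₓ = 39.198/√6270.7 = 0.495001.
t = (2.107 − 1.190) / 0.495001 = 1.853.
df = n − 2 = 61.
One-sided p ≈ 0.0344, which is < 0.05, so reject H₀.
There is evidence that the true slope on daily sodium intake exceeds 1.190 mmHg per unit.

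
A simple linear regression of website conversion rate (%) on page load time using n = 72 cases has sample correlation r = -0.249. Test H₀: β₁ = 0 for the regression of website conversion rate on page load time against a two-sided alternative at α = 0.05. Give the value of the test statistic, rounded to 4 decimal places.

t = -2.1510

t = r·√(n − 2)/√(1 − r²) = -0.249·√70/√0.937999 = -2.1510.
df = n − 2 = 70.
Two-sided p ≈ 0.0349, which is < 0.05, so reject H₀.
There is evidence of a linear association between page load time and website conversion rate.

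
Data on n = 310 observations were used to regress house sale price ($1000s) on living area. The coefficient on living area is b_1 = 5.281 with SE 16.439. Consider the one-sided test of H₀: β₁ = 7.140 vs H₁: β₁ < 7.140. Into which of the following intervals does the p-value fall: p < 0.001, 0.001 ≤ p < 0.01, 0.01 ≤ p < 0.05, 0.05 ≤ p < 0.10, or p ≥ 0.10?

p ≥ 0.10

t = (5.281 − 7.140) / 16.439 = -0.113.
df = n − 2 = 310 − 2 = 308.
One-sided p = P(T_{308} < t) ≈ 0.4550.
So p ≥ 0.10.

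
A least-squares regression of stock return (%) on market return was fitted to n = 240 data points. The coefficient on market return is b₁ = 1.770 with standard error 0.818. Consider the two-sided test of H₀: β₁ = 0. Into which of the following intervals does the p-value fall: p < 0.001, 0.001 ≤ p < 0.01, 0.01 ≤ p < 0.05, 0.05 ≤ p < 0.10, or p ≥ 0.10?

t = 1.770 / 0.818 = 2.164.
df = n − 2 = 240 − 2 = 238.
Two-sided p = 2·P(T_{238} > |t|) ≈ 0.0315.
So 0.01 ≤ p < 0.05.

0.01 ≤ p < 0.05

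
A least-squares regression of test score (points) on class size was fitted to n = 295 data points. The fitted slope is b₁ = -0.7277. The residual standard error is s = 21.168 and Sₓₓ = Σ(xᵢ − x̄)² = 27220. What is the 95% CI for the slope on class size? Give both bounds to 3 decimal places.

(-0.980, -0.475)

SE(b₁) = s/√Sₓₓ = 21.168/√27220 = 0.128303.
df = n − 2 = 293.
t* = t_{0.025, 293} = 1.968093.
Margin = t* × SE = 1.968093 × 0.128303 = 0.25251.
CI: -0.7277 ± 0.25251 → (-0.980, -0.475).
With 95% confidence, each one-unit increase in class size is associated with a change of between -0.980 and -0.475 points in test score.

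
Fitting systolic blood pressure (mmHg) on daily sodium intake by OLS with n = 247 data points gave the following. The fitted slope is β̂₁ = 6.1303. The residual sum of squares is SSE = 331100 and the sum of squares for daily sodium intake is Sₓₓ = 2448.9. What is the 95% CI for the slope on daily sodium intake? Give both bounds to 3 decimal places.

MSE = SSE/(n − 2) = 331100/245 = 1351.43.
SE(β̂₁) = √(MSE/Sₓₓ) = √(1351.43/2448.9) = 0.742867.
df = n − 2 = 245.
t* = t_{0.025, 245} = 1.969694.
Margin = t* × SE = 1.969694 × 0.742867 = 1.46322.
CI: 6.1303 ± 1.46322 → (4.667, 7.594).
With 95% confidence, each one-unit increase in daily sodium intake is associated with a change of between 4.667 and 7.594 mmHg in systolic blood pressure.

(4.667, 7.594)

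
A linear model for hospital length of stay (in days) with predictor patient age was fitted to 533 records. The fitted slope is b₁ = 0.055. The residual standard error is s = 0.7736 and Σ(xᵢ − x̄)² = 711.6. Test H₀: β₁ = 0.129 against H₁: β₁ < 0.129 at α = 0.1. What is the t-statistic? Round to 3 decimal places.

SE(b₁) = s/√Sₓₓ = 0.7736/√711.6 = 0.029.
t = (0.055 − 0.129) / 0.029 = -2.552.
df = n − 2 = 531.
One-sided p ≈ 0.0055, which is < 0.1, so reject H₀.
There is evidence that the true slope on patient age is below 0.129 days per unit.

t = -2.552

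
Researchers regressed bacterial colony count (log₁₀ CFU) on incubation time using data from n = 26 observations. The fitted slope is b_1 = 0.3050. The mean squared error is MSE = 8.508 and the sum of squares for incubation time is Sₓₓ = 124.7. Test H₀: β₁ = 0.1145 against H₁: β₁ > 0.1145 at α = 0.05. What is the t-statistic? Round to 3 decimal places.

t = 0.729

SE(b_1) = √(MSE/Sₓₓ) = √(8.508/124.7) = 0.261204.
t = (0.3050 − 0.1145) / 0.261204 = 0.729.
df = n − 2 = 24.
One-sided p ≈ 0.2364, which is ≥ 0.05, so fail to reject H₀.
The data do not give significant evidence that the true slope on incubation time exceeds 0.1145 log₁₀ CFU per unit.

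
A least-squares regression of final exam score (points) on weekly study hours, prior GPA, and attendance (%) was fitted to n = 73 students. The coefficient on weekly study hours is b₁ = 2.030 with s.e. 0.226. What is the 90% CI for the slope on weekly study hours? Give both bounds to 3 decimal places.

(1.653, 2.407)

df = n − k − 1 = 73 − 3 − 1 = 69.
t* = t_{0.05, 69} = 1.667239.
Margin = t* × SE = 1.667239 × 0.226 = 0.37680.
CI: 2.030 ± 0.37680 → (1.653, 2.407).
With 90% confidence, each one-unit increase in weekly study hours is associated with a change of between 1.653 and 2.407 points in final exam score, holding the other predictors fixed.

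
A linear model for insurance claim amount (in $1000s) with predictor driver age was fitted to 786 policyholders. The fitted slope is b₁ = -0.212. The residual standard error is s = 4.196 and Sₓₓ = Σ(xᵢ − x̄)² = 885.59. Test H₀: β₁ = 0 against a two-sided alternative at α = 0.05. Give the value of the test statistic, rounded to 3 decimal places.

SE(b₁) = s/√Sₓₓ = 4.196/√885.59 = 0.141.
t = -0.212 / 0.141 = -1.504.
df = n − 2 = 784.
Two-sided p ≈ 0.1331, which is ≥ 0.05, so fail to reject H₀.
The data do not give significant evidence of an association between driver age and insurance claim amount.

t = -1.504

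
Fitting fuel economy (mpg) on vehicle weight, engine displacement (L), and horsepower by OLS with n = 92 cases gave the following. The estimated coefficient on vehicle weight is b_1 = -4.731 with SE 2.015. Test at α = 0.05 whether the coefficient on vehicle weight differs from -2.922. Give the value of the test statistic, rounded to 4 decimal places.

H₀: β₁ = -2.922 vs H₁: β₁ ≠ -2.922.
t = (b_1 − β₁⁰)/SE = (-4.731 − (-2.922)) / 2.015 = -0.8978.
df = n − k − 1 = 92 − 3 − 1 = 88.
Two-sided p ≈ 0.3718, which is ≥ 0.05, so fail to reject H₀.
The data are consistent with a true slope of -2.922 mpg per unit of vehicle weight, holding the other predictors fixed.

t = -0.8978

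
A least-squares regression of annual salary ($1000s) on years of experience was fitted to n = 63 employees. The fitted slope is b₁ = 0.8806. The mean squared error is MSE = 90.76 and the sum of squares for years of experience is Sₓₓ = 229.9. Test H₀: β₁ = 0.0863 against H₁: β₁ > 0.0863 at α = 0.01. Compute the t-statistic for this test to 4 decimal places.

t = 1.2642

SE(b₁) = √(MSE/Sₓₓ) = √(90.76/229.9) = 0.628315.
t = (0.8806 − 0.0863) / 0.628315 = 1.2642.
df = n − 2 = 61.
One-sided p ≈ 0.1055, which is ≥ 0.01, so fail to reject H₀.
The data do not give significant evidence that the true slope on years of experience exceeds 0.0863 $1000s per unit.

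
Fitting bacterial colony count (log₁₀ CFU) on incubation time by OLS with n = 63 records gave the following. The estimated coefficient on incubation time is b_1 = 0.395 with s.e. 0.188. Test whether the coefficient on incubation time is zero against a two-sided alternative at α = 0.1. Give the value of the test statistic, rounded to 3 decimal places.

H₀: β₁ = 0 vs H₁: β₁ ≠ 0.
t = (b_1 − β₁⁰)/SE = 0.395 / 0.188 = 2.101.
df = n − 2 = 63 − 2 = 61.
Two-sided p ≈ 0.0398, which is < 0.1, so reject H₀.
There is evidence that incubation time is associated with bacterial colony count.

t = 2.101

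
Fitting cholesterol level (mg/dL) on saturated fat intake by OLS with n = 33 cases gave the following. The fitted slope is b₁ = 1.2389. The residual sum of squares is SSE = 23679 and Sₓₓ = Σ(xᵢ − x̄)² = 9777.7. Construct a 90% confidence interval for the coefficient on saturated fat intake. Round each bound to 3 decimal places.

(0.765, 1.713)

MSE = SSE/(n − 2) = 23679/31 = 763.839.
SE(b₁) = √(MSE/Sₓₓ) = √(763.839/9777.7) = 0.2795.
df = n − 2 = 31.
t* = t_{0.05, 31} = 1.695519.
Margin = t* × SE = 1.695519 × 0.2795 = 0.47390.
CI: 1.2389 ± 0.47390 → (0.765, 1.713).
With 90% confidence, each one-unit increase in saturated fat intake is associated with a change of between 0.765 and 1.713 mg/dL in cholesterol level.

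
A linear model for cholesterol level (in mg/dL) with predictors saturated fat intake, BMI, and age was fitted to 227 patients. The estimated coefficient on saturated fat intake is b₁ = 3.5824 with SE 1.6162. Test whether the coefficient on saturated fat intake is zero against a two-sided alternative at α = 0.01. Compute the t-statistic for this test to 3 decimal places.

H₀: β₁ = 0 vs H₁: β₁ ≠ 0.
t = (b₁ − β₁⁰)/SE = 3.5824 / 1.6162 = 2.217.
df = n − k − 1 = 227 − 3 − 1 = 223.
Two-sided p ≈ 0.0277, which is ≥ 0.01, so fail to reject H₀.
The data do not give significant evidence of an association between saturated fat intake and cholesterol level, after adjusting for the other predictors.

t = 2.217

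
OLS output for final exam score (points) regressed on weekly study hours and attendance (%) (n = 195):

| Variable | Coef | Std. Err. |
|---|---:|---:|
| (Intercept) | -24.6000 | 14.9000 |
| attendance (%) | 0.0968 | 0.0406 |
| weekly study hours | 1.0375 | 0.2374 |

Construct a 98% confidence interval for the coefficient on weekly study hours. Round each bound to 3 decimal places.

(0.481, 1.594)

Read off: b = 1.0375, SE = 0.2374 for weekly study hours.
df = n − k − 1 = 195 − 2 − 1 = 192.
t* = t_{0.01, 192} = 2.345926.
Margin = t* × SE = 2.345926 × 0.2374 = 0.55692.
CI: 1.0375 ± 0.55692 → (0.481, 1.594).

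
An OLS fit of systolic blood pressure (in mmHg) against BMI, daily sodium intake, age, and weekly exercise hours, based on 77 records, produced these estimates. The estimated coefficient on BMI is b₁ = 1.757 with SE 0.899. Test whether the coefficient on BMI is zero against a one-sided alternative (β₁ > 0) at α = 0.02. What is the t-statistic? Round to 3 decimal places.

t = 1.954

H₀: β₁ = 0 vs H₁: β₁ > 0.
t = (b₁ − β₁⁰)/SE = 1.757 / 0.899 = 1.954.
df = n − k − 1 = 77 − 4 − 1 = 72.
One-sided p ≈ 0.0273, which is ≥ 0.02, so fail to reject H₀.
The data do not give significant evidence that the true slope on BMI is positive, holding the other predictors fixed.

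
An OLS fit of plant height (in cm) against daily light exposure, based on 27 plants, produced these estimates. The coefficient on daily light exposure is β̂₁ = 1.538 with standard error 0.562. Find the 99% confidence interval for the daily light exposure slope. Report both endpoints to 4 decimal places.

(-0.0285, 3.1045)

df = n − 2 = 27 − 2 = 25.
t* = t_{0.005, 25} = 2.787436.
Margin = t* × SE = 2.787436 × 0.562 = 1.566539.
CI: 1.538 ± 1.566539 → (-0.0285, 3.1045).
With 99% confidence, each one-unit increase in daily light exposure is associated with a change of between -0.0285 and 3.1045 cm in plant height.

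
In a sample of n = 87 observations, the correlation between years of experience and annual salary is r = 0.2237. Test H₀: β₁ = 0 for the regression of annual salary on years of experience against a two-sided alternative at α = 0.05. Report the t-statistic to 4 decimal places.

t = 2.1160

t = r·√(n − 2)/√(1 − r²) = 0.2237·√85/√0.949958 = 2.1160.
df = n − 2 = 85.
Two-sided p ≈ 0.0373, which is < 0.05, so reject H₀.
There is evidence of a linear association between years of experience and annual salary.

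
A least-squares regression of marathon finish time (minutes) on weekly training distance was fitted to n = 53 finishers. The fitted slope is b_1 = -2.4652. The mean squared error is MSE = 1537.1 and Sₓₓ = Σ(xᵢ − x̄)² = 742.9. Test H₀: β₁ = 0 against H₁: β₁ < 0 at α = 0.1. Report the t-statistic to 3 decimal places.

SE(b_1) = √(MSE/Sₓₓ) = √(1537.1/742.9) = 1.43842.
t = -2.4652 / 1.43842 = -1.714.
df = n − 2 = 51.
One-sided p ≈ 0.0463, which is < 0.1, so reject H₀.
There is evidence that the true slope on weekly training distance is negative.

t = -1.714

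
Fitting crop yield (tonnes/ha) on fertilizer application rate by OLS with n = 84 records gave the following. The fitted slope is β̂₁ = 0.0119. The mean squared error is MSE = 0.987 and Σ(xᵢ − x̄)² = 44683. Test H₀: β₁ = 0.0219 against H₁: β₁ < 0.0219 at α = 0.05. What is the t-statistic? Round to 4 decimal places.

t = -2.1277

SE(β̂₁) = √(MSE/Sₓₓ) = √(0.987/44683) = 0.00469989.
t = (0.0119 − 0.0219) / 0.00469989 = -2.1277.
df = n − 2 = 82.
One-sided p ≈ 0.0182, which is < 0.05, so reject H₀.
There is evidence that the true slope on fertilizer application rate is below 0.0219 tonnes/ha per unit.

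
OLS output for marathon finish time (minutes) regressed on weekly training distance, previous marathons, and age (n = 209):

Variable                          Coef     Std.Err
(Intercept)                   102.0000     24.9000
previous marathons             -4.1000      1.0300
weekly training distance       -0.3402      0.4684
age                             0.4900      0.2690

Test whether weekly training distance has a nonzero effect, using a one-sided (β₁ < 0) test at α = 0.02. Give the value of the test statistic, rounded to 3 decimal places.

t = -0.726

Read off: b = -0.3402, SE = 0.4684 for weekly training distance.
H₀: β₁ = 0 vs H₁: β₁ < 0.
t = -0.3402 / 0.4684 = -0.726.
df = n − k − 1 = 209 − 3 − 1 = 205.
One-sided p ≈ 0.2342, which is ≥ 0.02, so fail to reject H₀.
The data do not give significant evidence that the true slope on weekly training distance is negative, holding the other predictors fixed.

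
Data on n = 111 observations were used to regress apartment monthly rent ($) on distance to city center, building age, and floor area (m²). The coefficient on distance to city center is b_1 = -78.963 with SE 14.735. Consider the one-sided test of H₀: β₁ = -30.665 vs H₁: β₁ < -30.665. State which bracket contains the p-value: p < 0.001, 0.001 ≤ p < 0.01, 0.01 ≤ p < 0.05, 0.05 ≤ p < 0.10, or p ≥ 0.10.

p < 0.001

t = (-78.963 − (-30.665)) / 14.735 = -3.278.
df = n − k − 1 = 111 − 3 − 1 = 107.
One-sided p = P(T_{107} < t) ≈ 0.0007.
So p < 0.001.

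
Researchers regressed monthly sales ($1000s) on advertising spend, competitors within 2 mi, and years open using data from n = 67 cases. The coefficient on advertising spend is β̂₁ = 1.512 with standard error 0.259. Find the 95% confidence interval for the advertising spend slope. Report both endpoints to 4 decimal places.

(0.9944, 2.0296)

df = n − k − 1 = 67 − 3 − 1 = 63.
t* = t_{0.025, 63} = 1.998341.
Margin = t* × SE = 1.998341 × 0.259 = 0.517570.
CI: 1.512 ± 0.517570 → (0.9944, 2.0296).
With 95% confidence, each one-unit increase in advertising spend is associated with a change of between 0.9944 and 2.0296 $1000s in monthly sales, holding the other predictors fixed.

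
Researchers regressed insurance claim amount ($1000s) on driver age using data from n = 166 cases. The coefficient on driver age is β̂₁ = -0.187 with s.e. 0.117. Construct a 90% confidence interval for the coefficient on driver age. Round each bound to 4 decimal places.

(-0.3805, 0.0065)

df = n − 2 = 166 − 2 = 164.
t* = t_{0.05, 164} = 1.654198.
Margin = t* × SE = 1.654198 × 0.117 = 0.193541.
CI: -0.187 ± 0.193541 → (-0.3805, 0.0065).
With 90% confidence, each one-unit increase in driver age is associated with a change of between -0.3805 and 0.0065 $1000s in insurance claim amount.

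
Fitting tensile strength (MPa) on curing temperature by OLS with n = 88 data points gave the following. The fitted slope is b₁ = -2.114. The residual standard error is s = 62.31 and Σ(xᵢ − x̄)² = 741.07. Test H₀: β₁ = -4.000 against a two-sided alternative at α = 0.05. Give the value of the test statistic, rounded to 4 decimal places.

SE(b₁) = s/√Sₓₓ = 62.31/√741.07 = 2.28891.
t = (-2.114 − (-4.000)) / 2.28891 = 0.8240.
df = n − 2 = 86.
Two-sided p ≈ 0.4122, which is ≥ 0.05, so fail to reject H₀.
The data are consistent with a true slope of -4.000 MPa per unit of curing temperature.

t = 0.8240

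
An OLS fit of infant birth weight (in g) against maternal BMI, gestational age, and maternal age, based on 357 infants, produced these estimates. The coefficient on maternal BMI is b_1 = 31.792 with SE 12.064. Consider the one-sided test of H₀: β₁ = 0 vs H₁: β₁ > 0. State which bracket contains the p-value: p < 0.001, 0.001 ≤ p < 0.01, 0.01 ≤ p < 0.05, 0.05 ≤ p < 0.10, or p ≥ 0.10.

t = 31.792 / 12.064 = 2.635.
df = n − k − 1 = 357 − 3 − 1 = 353.
One-sided p = P(T_{353} > t) ≈ 0.0044.
So 0.001 ≤ p < 0.01.

0.001 ≤ p < 0.01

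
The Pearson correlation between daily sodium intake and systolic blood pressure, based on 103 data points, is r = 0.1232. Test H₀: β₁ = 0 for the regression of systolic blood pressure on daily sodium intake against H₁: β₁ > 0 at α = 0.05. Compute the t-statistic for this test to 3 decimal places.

t = 1.248

t = r·√(n − 2)/√(1 − r²) = 0.1232·√101/√0.984822 = 1.248.
df = n − 2 = 101.
One-sided p ≈ 0.1075, which is ≥ 0.05, so fail to reject H₀.
The data do not give significant evidence of a linear association between daily sodium intake and systolic blood pressure.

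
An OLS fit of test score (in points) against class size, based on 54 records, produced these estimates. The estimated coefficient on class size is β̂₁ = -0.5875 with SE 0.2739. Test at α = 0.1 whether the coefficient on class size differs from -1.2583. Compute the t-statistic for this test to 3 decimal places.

t = 2.449

H₀: β₁ = -1.2583 vs H₁: β₁ ≠ -1.2583.
t = (β̂₁ − β₁⁰)/SE = (-0.5875 − (-1.2583)) / 0.2739 = 2.449.
df = n − 2 = 54 − 2 = 52.
Two-sided p ≈ 0.0177, which is < 0.1, so reject H₀.
There is evidence that the true slope on class size differs from -1.2583 points per unit.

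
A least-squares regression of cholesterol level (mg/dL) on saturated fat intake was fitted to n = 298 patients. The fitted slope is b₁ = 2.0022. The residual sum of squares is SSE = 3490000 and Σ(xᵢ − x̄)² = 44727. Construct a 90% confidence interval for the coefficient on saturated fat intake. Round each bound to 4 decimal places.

MSE = SSE/(n − 2) = 3490000/296 = 11790.5.
SE(b₁) = √(MSE/Sₓₓ) = √(11790.5/44727) = 0.513431.
df = n − 2 = 296.
t* = t_{0.05, 296} = 1.650018.
Margin = t* × SE = 1.650018 × 0.513431 = 0.847170.
CI: 2.0022 ± 0.847170 → (1.1550, 2.8494).
With 90% confidence, each one-unit increase in saturated fat intake is associated with a change of between 1.1550 and 2.8494 mg/dL in cholesterol level.

(1.1550, 2.8494)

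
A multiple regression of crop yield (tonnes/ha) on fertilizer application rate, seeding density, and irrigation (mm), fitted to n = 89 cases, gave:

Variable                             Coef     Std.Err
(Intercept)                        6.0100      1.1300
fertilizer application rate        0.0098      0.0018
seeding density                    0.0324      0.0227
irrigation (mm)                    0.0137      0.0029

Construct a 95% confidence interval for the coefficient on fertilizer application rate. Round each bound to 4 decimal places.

(0.0062, 0.0134)

Read off: b = 0.0098, SE = 0.0018 for fertilizer application rate.
df = n − k − 1 = 89 − 3 − 1 = 85.
t* = t_{0.025, 85} = 1.988268.
Margin = t* × SE = 1.988268 × 0.0018 = 0.003579.
CI: 0.0098 ± 0.003579 → (0.0062, 0.0134).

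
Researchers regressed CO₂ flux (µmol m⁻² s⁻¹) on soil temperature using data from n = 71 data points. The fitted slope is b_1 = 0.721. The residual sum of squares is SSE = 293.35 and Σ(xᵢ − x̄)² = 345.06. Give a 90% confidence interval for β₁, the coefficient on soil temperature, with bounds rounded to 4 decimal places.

(0.5359, 0.9061)

MSE = SSE/(n − 2) = 293.35/69 = 4.25145.
SE(b_1) = √(MSE/Sₓₓ) = √(4.25145/345.06) = 0.111.
df = n − 2 = 69.
t* = t_{0.05, 69} = 1.667239.
Margin = t* × SE = 1.667239 × 0.111 = 0.185063.
CI: 0.721 ± 0.185063 → (0.5359, 0.9061).
With 90% confidence, each one-unit increase in soil temperature is associated with a change of between 0.5359 and 0.9061 µmol m⁻² s⁻¹ in CO₂ flux.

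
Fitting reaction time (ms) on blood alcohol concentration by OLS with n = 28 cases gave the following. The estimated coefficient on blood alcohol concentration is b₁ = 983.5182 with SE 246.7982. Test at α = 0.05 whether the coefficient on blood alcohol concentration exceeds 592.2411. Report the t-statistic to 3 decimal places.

H₀: β₁ = 592.2411 vs H₁: β₁ > 592.2411.
t = (b₁ − β₁⁰)/SE = (983.5182 − 592.2411) / 246.7982 = 1.585.
df = n − 2 = 28 − 2 = 26.
One-sided p ≈ 0.0625, which is ≥ 0.05, so fail to reject H₀.
The data do not give significant evidence that the true slope on blood alcohol concentration exceeds 592.2411 ms per unit.

t = 1.585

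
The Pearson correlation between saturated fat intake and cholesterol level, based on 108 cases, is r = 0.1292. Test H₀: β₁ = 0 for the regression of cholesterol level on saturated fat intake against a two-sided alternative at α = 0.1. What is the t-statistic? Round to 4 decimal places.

t = r·√(n − 2)/√(1 − r²) = 0.1292·√106/√0.983307 = 1.3414.
df = n − 2 = 106.
Two-sided p ≈ 0.1826, which is ≥ 0.1, so fail to reject H₀.
The data do not give significant evidence of a linear association between saturated fat intake and cholesterol level.

t = 1.3414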